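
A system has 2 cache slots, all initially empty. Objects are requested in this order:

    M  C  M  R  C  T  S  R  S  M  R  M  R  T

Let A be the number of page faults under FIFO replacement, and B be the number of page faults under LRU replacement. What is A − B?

Under FIFO: F F . F . F F F . F . . . F → 8 faults.
Under LRU: F F . F F F F F . F F . . F → 10 faults.
A − B = 8 − 10 = -2.

-2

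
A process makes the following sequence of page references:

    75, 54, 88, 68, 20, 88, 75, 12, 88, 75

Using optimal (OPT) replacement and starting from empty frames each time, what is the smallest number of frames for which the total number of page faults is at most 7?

f=1: 10 faults
f=2: 8 faults
f=3: 6 faults
f=4: 6 faults
f=5: 6 faults
f=6: 6 faults
Smallest f with faults ≤ 7 is 3.

3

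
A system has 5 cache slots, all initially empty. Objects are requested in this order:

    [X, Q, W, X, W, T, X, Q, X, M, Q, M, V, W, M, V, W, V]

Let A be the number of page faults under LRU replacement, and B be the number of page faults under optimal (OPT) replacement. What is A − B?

1

Under LRU: F F F . . F . . . F . . F F . . . . → 7 faults.
Under OPT: F F F . . F . . . F . . F . . . . . → 6 faults.
A − B = 7 − 6 = 1.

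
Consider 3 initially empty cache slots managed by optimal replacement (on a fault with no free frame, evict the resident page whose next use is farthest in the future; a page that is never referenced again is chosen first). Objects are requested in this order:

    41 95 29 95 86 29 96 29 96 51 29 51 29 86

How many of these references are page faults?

41: fault, frames (41)
95: fault, frames (41 95)
29: fault, frames (41 95 29)
95: hit
86: fault, evict 95, frames (41 29 86)
29: hit
96: fault, evict 41, frames (29 86 96)
29: hit
96: hit
51: fault, evict 96, frames (29 86 51)
29: hit
51: hit
29: hit
86: hit
Page faults: 6.

6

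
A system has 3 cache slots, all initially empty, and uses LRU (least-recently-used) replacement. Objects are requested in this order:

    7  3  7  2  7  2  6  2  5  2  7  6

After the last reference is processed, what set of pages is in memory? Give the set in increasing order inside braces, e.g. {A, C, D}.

{2, 6, 7}

7 -> fault, frames (7)
3 -> fault, frames (7 3)
7 -> hit
2 -> fault, frames (3 7 2)
7 -> hit
2 -> hit
6 -> fault, evict 3, frames (7 2 6)
2 -> hit
5 -> fault, evict 7, frames (6 2 5)
2 -> hit
7 -> fault, evict 6, frames (5 2 7)
6 -> fault, evict 5, frames (2 7 6)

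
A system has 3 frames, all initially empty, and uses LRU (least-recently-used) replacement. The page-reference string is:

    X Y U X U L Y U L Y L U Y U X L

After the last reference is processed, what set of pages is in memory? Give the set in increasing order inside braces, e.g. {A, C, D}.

{L, U, X}

X -> miss, frames (X)
Y -> miss, frames (X Y)
U -> miss, frames (X Y U)
X -> hit
U -> hit
L -> miss, evict Y, frames (X U L)
Y -> miss, evict X, frames (U L Y)
U -> hit
L -> hit
Y -> hit
L -> hit
U -> hit
Y -> hit
U -> hit
X -> miss, evict L, frames (Y U X)
L -> miss, evict Y, frames (U X L)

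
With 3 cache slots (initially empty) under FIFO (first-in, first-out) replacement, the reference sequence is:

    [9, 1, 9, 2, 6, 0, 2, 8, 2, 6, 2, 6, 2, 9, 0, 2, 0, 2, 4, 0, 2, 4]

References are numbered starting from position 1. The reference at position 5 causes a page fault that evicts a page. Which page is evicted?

pos 1: 9 -> miss, frames (9)
pos 2: 1 -> miss, frames (9 1)
pos 3: 9 -> hit
pos 4: 2 -> miss, frames (9 1 2)
pos 5: 6 -> miss, evict 9, frames (1 2 6)
At position 5, page 9 is evicted.

9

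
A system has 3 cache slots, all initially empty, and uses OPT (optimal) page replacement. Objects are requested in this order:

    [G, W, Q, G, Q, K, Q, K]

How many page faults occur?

4

G → miss, frames {G}
W → miss, frames {G,W}
Q → miss, frames {G,W,Q}
G → hit
Q → hit
K → miss, evict W, frames {G,Q,K}
Q → hit
K → hit
Page faults: 4.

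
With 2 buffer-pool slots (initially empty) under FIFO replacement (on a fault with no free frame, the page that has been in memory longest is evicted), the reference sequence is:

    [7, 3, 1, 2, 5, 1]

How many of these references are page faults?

7 → miss, frames {7}
3 → miss, frames {7,3}
1 → miss, evict 7, frames {3,1}
2 → miss, evict 3, frames {1,2}
5 → miss, evict 1, frames {2,5}
1 → miss, evict 2, frames {5,1}
Page faults: 6.

6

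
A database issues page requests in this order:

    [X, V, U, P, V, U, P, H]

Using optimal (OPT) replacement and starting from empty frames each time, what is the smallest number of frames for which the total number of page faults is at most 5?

3

f=1: 8 faults
f=2: 6 faults
f=3: 5 faults
f=4: 5 faults
f=5: 5 faults
Smallest f with faults ≤ 5 is 3.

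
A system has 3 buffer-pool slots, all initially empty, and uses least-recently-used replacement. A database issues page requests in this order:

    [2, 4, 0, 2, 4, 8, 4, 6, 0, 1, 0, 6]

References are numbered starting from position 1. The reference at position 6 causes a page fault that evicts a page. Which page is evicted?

pos 1: 2 → fault, frames (2)
pos 2: 4 → fault, frames (2 4)
pos 3: 0 → fault, frames (2 4 0)
pos 4: 2 → hit
pos 5: 4 → hit
pos 6: 8 → fault, evict 0, frames (2 4 8)
At position 6, page 0 is evicted.

0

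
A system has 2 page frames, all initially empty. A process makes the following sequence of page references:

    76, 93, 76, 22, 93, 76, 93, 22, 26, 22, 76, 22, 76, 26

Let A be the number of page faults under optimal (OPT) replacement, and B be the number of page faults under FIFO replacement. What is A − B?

-2

Under OPT: F F . F . F . F F . F . . F → 8 faults.
Under FIFO: F F . F . F F F F . F F . F → 10 faults.
A − B = 8 − 10 = -2.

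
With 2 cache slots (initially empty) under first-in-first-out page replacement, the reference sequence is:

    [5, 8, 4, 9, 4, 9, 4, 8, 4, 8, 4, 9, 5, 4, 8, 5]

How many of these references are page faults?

11

5 -> fault, frames {5}
8 -> fault, frames {5,8}
4 -> fault, evict 5, frames {8,4}
9 -> fault, evict 8, frames {4,9}
4 -> hit
9 -> hit
4 -> hit
8 -> fault, evict 4, frames {9,8}
4 -> fault, evict 9, frames {8,4}
8 -> hit
4 -> hit
9 -> fault, evict 8, frames {4,9}
5 -> fault, evict 4, frames {9,5}
4 -> fault, evict 9, frames {5,4}
8 -> fault, evict 5, frames {4,8}
5 -> fault, evict 4, frames {8,5}
Page faults: 11.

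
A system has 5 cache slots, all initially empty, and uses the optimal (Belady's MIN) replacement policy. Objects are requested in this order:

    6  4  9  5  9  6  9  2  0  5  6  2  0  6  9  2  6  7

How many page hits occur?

11

6 → fault, frames (6)
4 → fault, frames (6 4)
9 → fault, frames (6 4 9)
5 → fault, frames (6 4 9 5)
9 → hit
6 → hit
9 → hit
2 → fault, frames (6 4 9 5 2)
0 → fault, evict 4, frames (6 9 5 2 0)
5 → hit
6 → hit
2 → hit
0 → hit
6 → hit
9 → hit
2 → hit
6 → hit
7 → fault, evict 0, frames (6 9 5 2 7)
Hits: 11.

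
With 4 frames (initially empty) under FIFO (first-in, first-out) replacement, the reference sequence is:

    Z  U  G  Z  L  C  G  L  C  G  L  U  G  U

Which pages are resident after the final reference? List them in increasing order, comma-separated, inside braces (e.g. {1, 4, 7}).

{C, G, L, U}

Z: miss, frames (Z)
U: miss, frames (Z U)
G: miss, frames (Z U G)
Z: hit
L: miss, frames (Z U G L)
C: miss, evict Z, frames (U G L C)
G: hit
L: hit
C: hit
G: hit
L: hit
U: hit
G: hit
U: hit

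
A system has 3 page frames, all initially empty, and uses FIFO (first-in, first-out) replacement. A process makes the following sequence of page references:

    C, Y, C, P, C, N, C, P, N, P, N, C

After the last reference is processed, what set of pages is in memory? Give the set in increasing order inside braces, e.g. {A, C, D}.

C: fault, frames {C}
Y: fault, frames {C,Y}
C: hit
P: fault, frames {C,Y,P}
C: hit
N: fault, evict C, frames {Y,P,N}
C: fault, evict Y, frames {P,N,C}
P: hit
N: hit
P: hit
N: hit
C: hit

{C, N, P}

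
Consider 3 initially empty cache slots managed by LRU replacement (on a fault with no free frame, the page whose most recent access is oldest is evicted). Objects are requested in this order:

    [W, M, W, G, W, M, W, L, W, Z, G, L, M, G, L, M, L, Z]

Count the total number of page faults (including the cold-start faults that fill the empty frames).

9

W → miss, frames [W]
M → miss, frames [W, M]
W → hit
G → miss, frames [M, W, G]
W → hit
M → hit
W → hit
L → miss, evict G, frames [M, W, L]
W → hit
Z → miss, evict M, frames [L, W, Z]
G → miss, evict L, frames [W, Z, G]
L → miss, evict W, frames [Z, G, L]
M → miss, evict Z, frames [G, L, M]
G → hit
L → hit
M → hit
L → hit
Z → miss, evict G, frames [M, L, Z]
Page faults: 9.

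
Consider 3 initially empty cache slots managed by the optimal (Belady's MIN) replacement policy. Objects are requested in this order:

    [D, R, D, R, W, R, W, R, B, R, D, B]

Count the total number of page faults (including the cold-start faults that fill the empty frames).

D → miss, frames (D)
R → miss, frames (D R)
D → hit
R → hit
W → miss, frames (D R W)
R → hit
W → hit
R → hit
B → miss, evict W, frames (D R B)
R → hit
D → hit
B → hit
Page faults: 4.

4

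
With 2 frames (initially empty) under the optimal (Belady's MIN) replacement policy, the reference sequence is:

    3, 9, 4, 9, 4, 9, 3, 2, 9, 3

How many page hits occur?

4

3 -> miss, frames (3)
9 -> miss, frames (3 9)
4 -> miss, evict 3, frames (9 4)
9 -> hit
4 -> hit
9 -> hit
3 -> miss, evict 4, frames (9 3)
2 -> miss, evict 3, frames (9 2)
9 -> hit
3 -> miss, evict 2, frames (9 3)
Hits: 4.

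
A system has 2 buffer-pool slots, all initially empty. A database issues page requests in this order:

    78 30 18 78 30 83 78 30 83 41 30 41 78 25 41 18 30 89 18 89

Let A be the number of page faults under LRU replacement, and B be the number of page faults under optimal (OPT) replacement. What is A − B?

6

Under LRU: F F F F F F F F F F F . F F F F F F F . → 18 faults.
Under OPT: F F F . F F . F . F . . F F . F F F . . → 12 faults.
A − B = 18 − 12 = 6.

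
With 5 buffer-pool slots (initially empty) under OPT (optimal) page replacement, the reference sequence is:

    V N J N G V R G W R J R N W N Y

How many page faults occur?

V -> miss, frames {V}
N -> miss, frames {V,N}
J -> miss, frames {V,N,J}
N -> hit
G -> miss, frames {V,N,J,G}
V -> hit
R -> miss, frames {V,N,J,G,R}
G -> hit
W -> miss, evict G, frames {V,N,J,R,W}
R -> hit
J -> hit
R -> hit
N -> hit
W -> hit
N -> hit
Y -> miss, evict W, frames {V,N,J,R,Y}
Page faults: 7.

7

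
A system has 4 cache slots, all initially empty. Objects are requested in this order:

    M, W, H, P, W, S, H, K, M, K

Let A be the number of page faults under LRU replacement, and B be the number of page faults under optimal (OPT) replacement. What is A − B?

Under LRU: F F F F . F . F F . → 7 faults.
Under OPT: F F F F . F . F . . → 6 faults.
A − B = 7 − 6 = 1.

1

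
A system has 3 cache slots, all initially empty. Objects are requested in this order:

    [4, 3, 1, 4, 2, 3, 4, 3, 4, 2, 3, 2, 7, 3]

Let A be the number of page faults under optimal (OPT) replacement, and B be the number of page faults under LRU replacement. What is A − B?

-1

Under OPT: F F F . F . . . . . . . F . → 5 faults.
Under LRU: F F F . F F . . . . . . F . → 6 faults.
A − B = 5 − 6 = -1.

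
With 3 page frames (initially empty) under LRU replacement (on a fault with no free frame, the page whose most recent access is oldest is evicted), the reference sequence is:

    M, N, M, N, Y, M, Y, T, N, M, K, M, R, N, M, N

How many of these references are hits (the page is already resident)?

M: miss, frames (M)
N: miss, frames (M N)
M: hit
N: hit
Y: miss, frames (M N Y)
M: hit
Y: hit
T: miss, evict N, frames (M Y T)
N: miss, evict M, frames (Y T N)
M: miss, evict Y, frames (T N M)
K: miss, evict T, frames (N M K)
M: hit
R: miss, evict N, frames (K M R)
N: miss, evict K, frames (M R N)
M: hit
N: hit
Hits: 7.

7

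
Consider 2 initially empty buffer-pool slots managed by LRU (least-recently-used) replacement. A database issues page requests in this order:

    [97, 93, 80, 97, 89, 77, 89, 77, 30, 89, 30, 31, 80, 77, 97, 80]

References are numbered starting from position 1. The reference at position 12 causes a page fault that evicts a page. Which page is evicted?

89

pos 1: 97 -> fault, frames (97)
pos 2: 93 -> fault, frames (97 93)
pos 3: 80 -> fault, evict 97, frames (93 80)
pos 4: 97 -> fault, evict 93, frames (80 97)
pos 5: 89 -> fault, evict 80, frames (97 89)
pos 6: 77 -> fault, evict 97, frames (89 77)
pos 7: 89 -> hit
pos 8: 77 -> hit
pos 9: 30 -> fault, evict 89, frames (77 30)
pos 10: 89 -> fault, evict 77, frames (30 89)
pos 11: 30 -> hit
pos 12: 31 -> fault, evict 89, frames (30 31)
At position 12, page 89 is evicted.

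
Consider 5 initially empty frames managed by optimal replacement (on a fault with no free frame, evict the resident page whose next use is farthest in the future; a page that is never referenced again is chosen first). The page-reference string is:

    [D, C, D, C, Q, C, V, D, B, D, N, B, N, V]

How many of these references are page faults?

D → fault, frames (D)
C → fault, frames (D C)
D → hit
C → hit
Q → fault, frames (D C Q)
C → hit
V → fault, frames (D C Q V)
D → hit
B → fault, frames (D C Q V B)
D → hit
N → fault, evict Q, frames (D C V B N)
B → hit
N → hit
V → hit
Page faults: 6.

6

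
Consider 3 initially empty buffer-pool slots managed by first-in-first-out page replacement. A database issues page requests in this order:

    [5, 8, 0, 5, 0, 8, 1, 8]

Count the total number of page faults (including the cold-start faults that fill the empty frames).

4

5: fault, frames [5]
8: fault, frames [5, 8]
0: fault, frames [5, 8, 0]
5: hit
0: hit
8: hit
1: fault, evict 5, frames [8, 0, 1]
8: hit
Page faults: 4.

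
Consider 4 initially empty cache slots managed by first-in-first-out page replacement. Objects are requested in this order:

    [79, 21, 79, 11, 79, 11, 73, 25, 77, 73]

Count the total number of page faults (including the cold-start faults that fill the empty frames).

79: miss, frames (79)
21: miss, frames (79 21)
79: hit
11: miss, frames (79 21 11)
79: hit
11: hit
73: miss, frames (79 21 11 73)
25: miss, evict 79, frames (21 11 73 25)
77: miss, evict 21, frames (11 73 25 77)
73: hit
Page faults: 6.

6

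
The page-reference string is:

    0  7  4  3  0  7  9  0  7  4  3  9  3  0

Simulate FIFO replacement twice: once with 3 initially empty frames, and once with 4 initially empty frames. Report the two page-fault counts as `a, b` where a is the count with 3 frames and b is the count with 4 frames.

3 frames: F F F F F F F . . F F . . F → 10 faults.
4 frames: F F F F . . F F F F F F . F → 11 faults.
11 > 10: adding a frame increased faults — Belady's anomaly.

10, 11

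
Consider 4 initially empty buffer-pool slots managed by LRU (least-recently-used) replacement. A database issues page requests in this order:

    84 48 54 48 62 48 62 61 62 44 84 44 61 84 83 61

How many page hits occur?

8

84 → miss, frames {84}
48 → miss, frames {84,48}
54 → miss, frames {84,48,54}
48 → hit
62 → miss, frames {84,54,48,62}
48 → hit
62 → hit
61 → miss, evict 84, frames {54,48,62,61}
62 → hit
44 → miss, evict 54, frames {48,61,62,44}
84 → miss, evict 48, frames {61,62,44,84}
44 → hit
61 → hit
84 → hit
83 → miss, evict 62, frames {44,61,84,83}
61 → hit
Hits: 8.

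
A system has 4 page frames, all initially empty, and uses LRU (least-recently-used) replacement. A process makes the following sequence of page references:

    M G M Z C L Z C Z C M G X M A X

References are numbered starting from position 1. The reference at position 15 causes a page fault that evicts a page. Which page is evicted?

C

pos 1: M -> fault, frames [M]
pos 2: G -> fault, frames [M, G]
pos 3: M -> hit
pos 4: Z -> fault, frames [G, M, Z]
pos 5: C -> fault, frames [G, M, Z, C]
pos 6: L -> fault, evict G, frames [M, Z, C, L]
pos 7: Z -> hit
pos 8: C -> hit
pos 9: Z -> hit
pos 10: C -> hit
pos 11: M -> hit
pos 12: G -> fault, evict L, frames [Z, C, M, G]
pos 13: X -> fault, evict Z, frames [C, M, G, X]
pos 14: M -> hit
pos 15: A -> fault, evict C, frames [G, X, M, A]
At position 15, page C is evicted.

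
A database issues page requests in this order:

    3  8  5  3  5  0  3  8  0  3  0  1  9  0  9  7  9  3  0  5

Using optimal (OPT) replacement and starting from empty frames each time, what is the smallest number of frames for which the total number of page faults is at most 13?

f=1: 20 faults
f=2: 12 faults
f=3: 9 faults
f=4: 8 faults
f=5: 7 faults
f=6: 7 faults
f=7: 7 faults
Smallest f with faults ≤ 13 is 2.

2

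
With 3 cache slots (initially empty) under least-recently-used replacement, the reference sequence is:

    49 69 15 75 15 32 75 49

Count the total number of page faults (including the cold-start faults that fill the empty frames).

49: miss, frames [49]
69: miss, frames [49, 69]
15: miss, frames [49, 69, 15]
75: miss, evict 49, frames [69, 15, 75]
15: hit
32: miss, evict 69, frames [75, 15, 32]
75: hit
49: miss, evict 15, frames [32, 75, 49]
Page faults: 6.

6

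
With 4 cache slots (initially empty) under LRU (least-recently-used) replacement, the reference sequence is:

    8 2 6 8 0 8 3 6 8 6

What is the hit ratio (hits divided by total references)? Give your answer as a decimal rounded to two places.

8 → miss, frames {8}
2 → miss, frames {8,2}
6 → miss, frames {8,2,6}
8 → hit
0 → miss, frames {2,6,8,0}
8 → hit
3 → miss, evict 2, frames {6,0,8,3}
6 → hit
8 → hit
6 → hit
Hits: 5 of 10 references → 5/10 = 0.5000.

0.50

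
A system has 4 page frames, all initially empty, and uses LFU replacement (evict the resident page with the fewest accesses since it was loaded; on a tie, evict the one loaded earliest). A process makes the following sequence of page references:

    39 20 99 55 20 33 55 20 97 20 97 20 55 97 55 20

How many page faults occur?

39: miss, frames (39)
20: miss, frames (39 20)
99: miss, frames (39 20 99)
55: miss, frames (39 20 99 55)
20: hit
33: miss, evict 39, frames (20 99 55 33)
55: hit
20: hit
97: miss, evict 99, frames (20 55 33 97)
20: hit
97: hit
20: hit
55: hit
97: hit
55: hit
20: hit
Page faults: 6.

6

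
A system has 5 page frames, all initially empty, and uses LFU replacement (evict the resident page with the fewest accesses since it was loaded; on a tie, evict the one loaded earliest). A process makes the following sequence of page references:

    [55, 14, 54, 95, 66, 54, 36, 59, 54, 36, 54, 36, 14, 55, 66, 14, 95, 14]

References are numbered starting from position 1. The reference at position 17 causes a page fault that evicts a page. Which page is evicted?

pos 1: 55 → miss, frames (55)
pos 2: 14 → miss, frames (55 14)
pos 3: 54 → miss, frames (55 14 54)
pos 4: 95 → miss, frames (55 14 54 95)
pos 5: 66 → miss, frames (55 14 54 95 66)
pos 6: 54 → hit
pos 7: 36 → miss, evict 55, frames (14 54 95 66 36)
pos 8: 59 → miss, evict 14, frames (54 95 66 36 59)
pos 9: 54 → hit
pos 10: 36 → hit
pos 11: 54 → hit
pos 12: 36 → hit
pos 13: 14 → miss, evict 95, frames (54 66 36 59 14)
pos 14: 55 → miss, evict 66, frames (54 36 59 14 55)
pos 15: 66 → miss, evict 59, frames (54 36 14 55 66)
pos 16: 14 → hit
pos 17: 95 → miss, evict 55, frames (54 36 14 66 95)
At position 17, page 55 is evicted.

55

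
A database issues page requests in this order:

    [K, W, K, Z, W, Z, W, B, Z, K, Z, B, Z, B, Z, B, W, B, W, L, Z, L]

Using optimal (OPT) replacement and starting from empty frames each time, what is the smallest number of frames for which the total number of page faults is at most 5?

4

f=1: 22 faults
f=2: 9 faults
f=3: 6 faults
f=4: 5 faults
f=5: 5 faults
Smallest f with faults ≤ 5 is 4.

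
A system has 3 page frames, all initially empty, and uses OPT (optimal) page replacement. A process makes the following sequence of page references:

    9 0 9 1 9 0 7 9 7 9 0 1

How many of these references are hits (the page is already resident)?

7

9 → miss, frames [9]
0 → miss, frames [9, 0]
9 → hit
1 → miss, frames [9, 0, 1]
9 → hit
0 → hit
7 → miss, evict 1, frames [9, 0, 7]
9 → hit
7 → hit
9 → hit
0 → hit
1 → miss, evict 7, frames [9, 0, 1]
Hits: 7.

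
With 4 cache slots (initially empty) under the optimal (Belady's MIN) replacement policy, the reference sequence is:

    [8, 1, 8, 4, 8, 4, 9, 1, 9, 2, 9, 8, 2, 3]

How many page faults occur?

6

8 -> miss, frames {8}
1 -> miss, frames {8,1}
8 -> hit
4 -> miss, frames {8,1,4}
8 -> hit
4 -> hit
9 -> miss, frames {8,1,4,9}
1 -> hit
9 -> hit
2 -> miss, evict 4, frames {8,1,9,2}
9 -> hit
8 -> hit
2 -> hit
3 -> miss, evict 2, frames {8,1,9,3}
Page faults: 6.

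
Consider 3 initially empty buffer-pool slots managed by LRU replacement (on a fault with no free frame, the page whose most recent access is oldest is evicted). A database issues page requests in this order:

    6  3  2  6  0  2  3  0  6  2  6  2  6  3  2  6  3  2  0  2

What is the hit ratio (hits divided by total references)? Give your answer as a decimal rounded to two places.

0.55

6: fault, frames [6]
3: fault, frames [6, 3]
2: fault, frames [6, 3, 2]
6: hit
0: fault, evict 3, frames [2, 6, 0]
2: hit
3: fault, evict 6, frames [0, 2, 3]
0: hit
6: fault, evict 2, frames [3, 0, 6]
2: fault, evict 3, frames [0, 6, 2]
6: hit
2: hit
6: hit
3: fault, evict 0, frames [2, 6, 3]
2: hit
6: hit
3: hit
2: hit
0: fault, evict 6, frames [3, 2, 0]
2: hit
Hits: 11 of 20 references → 11/20 = 0.5500.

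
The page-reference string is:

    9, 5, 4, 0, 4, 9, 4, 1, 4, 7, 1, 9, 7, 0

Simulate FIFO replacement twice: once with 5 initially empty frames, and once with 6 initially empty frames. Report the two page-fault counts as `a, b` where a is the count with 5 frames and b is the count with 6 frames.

5 frames: F F F F . . . F . F . F . . → 7 faults.
6 frames: F F F F . . . F . F . . . . → 6 faults.
6 < 7: adding a frame reduced faults, as is typical.

7, 6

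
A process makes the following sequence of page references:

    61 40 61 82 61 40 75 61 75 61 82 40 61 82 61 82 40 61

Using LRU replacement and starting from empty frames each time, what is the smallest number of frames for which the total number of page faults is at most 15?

f=1: 18 faults
f=2: 12 faults
f=3: 6 faults
f=4: 4 faults
Smallest f with faults ≤ 15 is 2.

2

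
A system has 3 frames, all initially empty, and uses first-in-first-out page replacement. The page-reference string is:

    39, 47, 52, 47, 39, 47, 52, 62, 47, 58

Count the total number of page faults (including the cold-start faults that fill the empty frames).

39 → miss, frames (39)
47 → miss, frames (39 47)
52 → miss, frames (39 47 52)
47 → hit
39 → hit
47 → hit
52 → hit
62 → miss, evict 39, frames (47 52 62)
47 → hit
58 → miss, evict 47, frames (52 62 58)
Page faults: 5.

5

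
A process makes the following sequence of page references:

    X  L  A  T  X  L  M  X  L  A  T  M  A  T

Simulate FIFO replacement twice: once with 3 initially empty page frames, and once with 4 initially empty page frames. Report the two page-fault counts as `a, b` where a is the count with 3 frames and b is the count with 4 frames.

3 frames: F F F F F F F . . F F . . . → 9 faults.
4 frames: F F F F . . F F F F F F . . → 10 faults.
10 > 9: adding a frame increased faults — Belady's anomaly.

9, 10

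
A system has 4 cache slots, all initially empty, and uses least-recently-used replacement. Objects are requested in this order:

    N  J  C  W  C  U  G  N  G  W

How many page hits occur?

N -> fault, frames [N]
J -> fault, frames [N, J]
C -> fault, frames [N, J, C]
W -> fault, frames [N, J, C, W]
C -> hit
U -> fault, evict N, frames [J, W, C, U]
G -> fault, evict J, frames [W, C, U, G]
N -> fault, evict W, frames [C, U, G, N]
G -> hit
W -> fault, evict C, frames [U, N, G, W]
Hits: 2.

2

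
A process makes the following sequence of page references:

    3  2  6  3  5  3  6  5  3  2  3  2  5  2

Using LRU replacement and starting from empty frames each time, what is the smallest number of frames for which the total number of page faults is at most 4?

4

f=1: 14 faults
f=2: 10 faults
f=3: 5 faults
f=4: 4 faults
Smallest f with faults ≤ 4 is 4.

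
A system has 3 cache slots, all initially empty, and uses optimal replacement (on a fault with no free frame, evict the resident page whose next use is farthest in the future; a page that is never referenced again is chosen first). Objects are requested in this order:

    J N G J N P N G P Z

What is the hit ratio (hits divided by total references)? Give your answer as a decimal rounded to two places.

0.50

J: miss, frames [J]
N: miss, frames [J, N]
G: miss, frames [J, N, G]
J: hit
N: hit
P: miss, evict J, frames [N, G, P]
N: hit
G: hit
P: hit
Z: miss, evict P, frames [N, G, Z]
Hits: 5 of 10 references → 5/10 = 0.5000.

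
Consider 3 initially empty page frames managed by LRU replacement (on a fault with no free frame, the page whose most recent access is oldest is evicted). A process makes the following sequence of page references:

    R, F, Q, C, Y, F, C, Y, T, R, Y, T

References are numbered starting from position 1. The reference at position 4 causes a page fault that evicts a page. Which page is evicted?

R

pos 1: R → fault, frames {R}
pos 2: F → fault, frames {R,F}
pos 3: Q → fault, frames {R,F,Q}
pos 4: C → fault, evict R, frames {F,Q,C}
At position 4, page R is evicted.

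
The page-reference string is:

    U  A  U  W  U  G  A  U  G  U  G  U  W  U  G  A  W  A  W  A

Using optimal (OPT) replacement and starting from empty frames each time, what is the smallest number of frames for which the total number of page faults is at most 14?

f=1: 20 faults
f=2: 9 faults
f=3: 6 faults
f=4: 4 faults
Smallest f with faults ≤ 14 is 2.

2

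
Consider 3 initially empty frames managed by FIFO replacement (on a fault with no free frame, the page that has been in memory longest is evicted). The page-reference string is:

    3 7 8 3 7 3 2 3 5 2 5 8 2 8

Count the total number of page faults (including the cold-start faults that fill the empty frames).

3 → fault, frames (3)
7 → fault, frames (3 7)
8 → fault, frames (3 7 8)
3 → hit
7 → hit
3 → hit
2 → fault, evict 3, frames (7 8 2)
3 → fault, evict 7, frames (8 2 3)
5 → fault, evict 8, frames (2 3 5)
2 → hit
5 → hit
8 → fault, evict 2, frames (3 5 8)
2 → fault, evict 3, frames (5 8 2)
8 → hit
Page faults: 8.

8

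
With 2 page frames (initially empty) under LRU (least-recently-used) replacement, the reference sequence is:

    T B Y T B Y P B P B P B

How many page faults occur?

T → fault, frames [T]
B → fault, frames [T, B]
Y → fault, evict T, frames [B, Y]
T → fault, evict B, frames [Y, T]
B → fault, evict Y, frames [T, B]
Y → fault, evict T, frames [B, Y]
P → fault, evict B, frames [Y, P]
B → fault, evict Y, frames [P, B]
P → hit
B → hit
P → hit
B → hit
Page faults: 8.

8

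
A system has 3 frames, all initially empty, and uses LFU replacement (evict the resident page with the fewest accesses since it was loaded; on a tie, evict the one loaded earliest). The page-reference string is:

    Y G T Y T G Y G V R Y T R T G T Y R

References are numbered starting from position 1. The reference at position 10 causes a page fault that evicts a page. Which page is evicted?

V

pos 1: Y: miss, frames [Y]
pos 2: G: miss, frames [Y, G]
pos 3: T: miss, frames [Y, G, T]
pos 4: Y: hit
pos 5: T: hit
pos 6: G: hit
pos 7: Y: hit
pos 8: G: hit
pos 9: V: miss, evict T, frames [Y, G, V]
pos 10: R: miss, evict V, frames [Y, G, R]
At position 10, page V is evicted.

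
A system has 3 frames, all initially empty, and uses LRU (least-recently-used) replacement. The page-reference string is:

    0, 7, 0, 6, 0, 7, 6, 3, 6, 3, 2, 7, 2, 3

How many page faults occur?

6

0 -> fault, frames (0)
7 -> fault, frames (0 7)
0 -> hit
6 -> fault, frames (7 0 6)
0 -> hit
7 -> hit
6 -> hit
3 -> fault, evict 0, frames (7 6 3)
6 -> hit
3 -> hit
2 -> fault, evict 7, frames (6 3 2)
7 -> fault, evict 6, frames (3 2 7)
2 -> hit
3 -> hit
Page faults: 6.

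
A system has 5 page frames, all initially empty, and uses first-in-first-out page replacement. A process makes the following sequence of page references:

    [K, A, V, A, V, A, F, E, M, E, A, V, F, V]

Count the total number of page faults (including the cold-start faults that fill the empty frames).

K -> fault, frames {K}
A -> fault, frames {K,A}
V -> fault, frames {K,A,V}
A -> hit
V -> hit
A -> hit
F -> fault, frames {K,A,V,F}
E -> fault, frames {K,A,V,F,E}
M -> fault, evict K, frames {A,V,F,E,M}
E -> hit
A -> hit
V -> hit
F -> hit
V -> hit
Page faults: 6.

6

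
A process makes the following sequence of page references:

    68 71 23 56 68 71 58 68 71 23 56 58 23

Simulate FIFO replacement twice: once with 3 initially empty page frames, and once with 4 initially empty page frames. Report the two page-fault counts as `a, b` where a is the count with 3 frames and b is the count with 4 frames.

3 frames: F F F F F F F . . F F . . → 9 faults.
4 frames: F F F F . . F F F F F F . → 10 faults.
10 > 9: adding a frame increased faults — Belady's anomaly.

9, 10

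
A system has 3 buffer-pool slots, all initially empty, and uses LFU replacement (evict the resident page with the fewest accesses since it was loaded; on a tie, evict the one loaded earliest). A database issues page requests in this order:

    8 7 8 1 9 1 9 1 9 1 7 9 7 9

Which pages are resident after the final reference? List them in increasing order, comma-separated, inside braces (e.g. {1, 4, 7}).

8 → fault, frames [8]
7 → fault, frames [8, 7]
8 → hit
1 → fault, frames [8, 7, 1]
9 → fault, evict 7, frames [8, 1, 9]
1 → hit
9 → hit
1 → hit
9 → hit
1 → hit
7 → fault, evict 8, frames [1, 9, 7]
9 → hit
7 → hit
9 → hit

{1, 7, 9}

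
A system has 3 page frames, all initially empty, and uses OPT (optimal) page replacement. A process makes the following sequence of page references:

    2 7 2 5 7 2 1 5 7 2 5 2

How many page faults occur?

2: miss, frames {2}
7: miss, frames {2,7}
2: hit
5: miss, frames {2,7,5}
7: hit
2: hit
1: miss, evict 2, frames {7,5,1}
5: hit
7: hit
2: miss, evict 1, frames {7,5,2}
5: hit
2: hit
Page faults: 5.

5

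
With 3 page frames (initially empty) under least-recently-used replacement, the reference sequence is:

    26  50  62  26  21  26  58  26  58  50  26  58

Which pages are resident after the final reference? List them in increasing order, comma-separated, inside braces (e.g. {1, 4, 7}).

{26, 50, 58}

26: miss, frames {26}
50: miss, frames {26,50}
62: miss, frames {26,50,62}
26: hit
21: miss, evict 50, frames {62,26,21}
26: hit
58: miss, evict 62, frames {21,26,58}
26: hit
58: hit
50: miss, evict 21, frames {26,58,50}
26: hit
58: hit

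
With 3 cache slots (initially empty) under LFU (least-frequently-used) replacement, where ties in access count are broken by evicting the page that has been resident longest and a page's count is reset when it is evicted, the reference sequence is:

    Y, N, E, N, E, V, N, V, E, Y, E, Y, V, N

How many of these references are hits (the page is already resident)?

Y: fault, frames {Y}
N: fault, frames {Y,N}
E: fault, frames {Y,N,E}
N: hit
E: hit
V: fault, evict Y, frames {N,E,V}
N: hit
V: hit
E: hit
Y: fault, evict V, frames {N,E,Y}
E: hit
Y: hit
V: fault, evict Y, frames {N,E,V}
N: hit
Hits: 8.

8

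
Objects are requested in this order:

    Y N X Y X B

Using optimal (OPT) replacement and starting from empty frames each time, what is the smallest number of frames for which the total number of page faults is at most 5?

2

f=1: 6 faults
f=2: 4 faults
f=3: 4 faults
f=4: 4 faults
Smallest f with faults ≤ 5 is 2.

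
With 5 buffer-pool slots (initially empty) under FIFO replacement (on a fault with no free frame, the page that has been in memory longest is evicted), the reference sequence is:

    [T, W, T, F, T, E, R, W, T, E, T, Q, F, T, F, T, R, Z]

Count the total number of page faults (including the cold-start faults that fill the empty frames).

8

T → fault, frames (T)
W → fault, frames (T W)
T → hit
F → fault, frames (T W F)
T → hit
E → fault, frames (T W F E)
R → fault, frames (T W F E R)
W → hit
T → hit
E → hit
T → hit
Q → fault, evict T, frames (W F E R Q)
F → hit
T → fault, evict W, frames (F E R Q T)
F → hit
T → hit
R → hit
Z → fault, evict F, frames (E R Q T Z)
Page faults: 8.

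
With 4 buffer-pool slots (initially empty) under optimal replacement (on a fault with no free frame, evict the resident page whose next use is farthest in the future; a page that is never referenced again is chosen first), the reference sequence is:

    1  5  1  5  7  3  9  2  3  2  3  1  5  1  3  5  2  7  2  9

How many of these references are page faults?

8

1 → fault, frames (1)
5 → fault, frames (1 5)
1 → hit
5 → hit
7 → fault, frames (1 5 7)
3 → fault, frames (1 5 7 3)
9 → fault, evict 7, frames (1 5 3 9)
2 → fault, evict 9, frames (1 5 3 2)
3 → hit
2 → hit
3 → hit
1 → hit
5 → hit
1 → hit
3 → hit
5 → hit
2 → hit
7 → fault, evict 3, frames (1 5 2 7)
2 → hit
9 → fault, evict 7, frames (1 5 2 9)
Page faults: 8.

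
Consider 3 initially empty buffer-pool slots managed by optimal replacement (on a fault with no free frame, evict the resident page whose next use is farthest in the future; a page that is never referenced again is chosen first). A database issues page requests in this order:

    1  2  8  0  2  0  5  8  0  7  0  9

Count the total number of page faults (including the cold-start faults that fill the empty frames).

1 → miss, frames (1)
2 → miss, frames (1 2)
8 → miss, frames (1 2 8)
0 → miss, evict 1, frames (2 8 0)
2 → hit
0 → hit
5 → miss, evict 2, frames (8 0 5)
8 → hit
0 → hit
7 → miss, evict 5, frames (8 0 7)
0 → hit
9 → miss, evict 7, frames (8 0 9)
Page faults: 7.

7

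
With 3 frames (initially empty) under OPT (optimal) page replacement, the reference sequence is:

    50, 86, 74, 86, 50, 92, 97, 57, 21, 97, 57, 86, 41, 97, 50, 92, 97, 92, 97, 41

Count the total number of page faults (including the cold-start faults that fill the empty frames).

50 → miss, frames {50}
86 → miss, frames {50,86}
74 → miss, frames {50,86,74}
86 → hit
50 → hit
92 → miss, evict 74, frames {50,86,92}
97 → miss, evict 92, frames {50,86,97}
57 → miss, evict 50, frames {86,97,57}
21 → miss, evict 86, frames {97,57,21}
97 → hit
57 → hit
86 → miss, evict 21, frames {97,57,86}
41 → miss, evict 86, frames {97,57,41}
97 → hit
50 → miss, evict 57, frames {97,41,50}
92 → miss, evict 50, frames {97,41,92}
97 → hit
92 → hit
97 → hit
41 → hit
Page faults: 11.

11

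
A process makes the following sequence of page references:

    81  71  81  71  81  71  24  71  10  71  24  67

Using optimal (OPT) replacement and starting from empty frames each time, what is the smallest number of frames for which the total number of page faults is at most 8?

2

f=1: 12 faults
f=2: 6 faults
f=3: 5 faults
f=4: 5 faults
f=5: 5 faults
Smallest f with faults ≤ 8 is 2.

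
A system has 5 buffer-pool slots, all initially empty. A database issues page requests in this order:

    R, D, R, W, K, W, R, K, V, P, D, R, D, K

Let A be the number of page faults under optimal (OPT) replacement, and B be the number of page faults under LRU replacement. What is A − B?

-1

Under OPT: F F . F F . . . F F . . . . → 6 faults.
Under LRU: F F . F F . . . F F F . . . → 7 faults.
A − B = 6 − 7 = -1.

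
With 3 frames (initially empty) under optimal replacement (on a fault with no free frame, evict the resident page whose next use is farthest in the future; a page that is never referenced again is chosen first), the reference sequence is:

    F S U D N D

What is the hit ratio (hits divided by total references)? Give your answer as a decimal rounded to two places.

F: fault, frames (F)
S: fault, frames (F S)
U: fault, frames (F S U)
D: fault, evict U, frames (F S D)
N: fault, evict S, frames (F D N)
D: hit
Hits: 1 of 6 references → 1/6 = 0.1667.

0.17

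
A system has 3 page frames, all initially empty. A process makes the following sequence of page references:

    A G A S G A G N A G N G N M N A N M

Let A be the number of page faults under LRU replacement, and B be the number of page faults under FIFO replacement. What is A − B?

-3

Under LRU: F F . F . . . F . . . . . F . F . . → 6 faults.
Under FIFO: F F . F . . . F F F . . . F F F . . → 9 faults.
A − B = 6 − 9 = -3.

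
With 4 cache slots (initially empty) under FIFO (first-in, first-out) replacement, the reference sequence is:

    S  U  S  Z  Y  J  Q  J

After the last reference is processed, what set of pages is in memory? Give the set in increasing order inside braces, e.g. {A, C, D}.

S: fault, frames {S}
U: fault, frames {S,U}
S: hit
Z: fault, frames {S,U,Z}
Y: fault, frames {S,U,Z,Y}
J: fault, evict S, frames {U,Z,Y,J}
Q: fault, evict U, frames {Z,Y,J,Q}
J: hit

{J, Q, Y, Z}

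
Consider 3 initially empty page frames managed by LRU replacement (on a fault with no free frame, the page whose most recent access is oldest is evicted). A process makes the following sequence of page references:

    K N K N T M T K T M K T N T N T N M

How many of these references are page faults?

7

K: miss, frames (K)
N: miss, frames (K N)
K: hit
N: hit
T: miss, frames (K N T)
M: miss, evict K, frames (N T M)
T: hit
K: miss, evict N, frames (M T K)
T: hit
M: hit
K: hit
T: hit
N: miss, evict M, frames (K T N)
T: hit
N: hit
T: hit
N: hit
M: miss, evict K, frames (T N M)
Page faults: 7.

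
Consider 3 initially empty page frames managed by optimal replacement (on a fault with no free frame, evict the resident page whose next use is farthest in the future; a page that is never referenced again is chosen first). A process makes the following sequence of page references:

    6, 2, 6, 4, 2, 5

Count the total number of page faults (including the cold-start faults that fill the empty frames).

6 -> fault, frames {6}
2 -> fault, frames {6,2}
6 -> hit
4 -> fault, frames {6,2,4}
2 -> hit
5 -> fault, evict 4, frames {6,2,5}
Page faults: 4.

4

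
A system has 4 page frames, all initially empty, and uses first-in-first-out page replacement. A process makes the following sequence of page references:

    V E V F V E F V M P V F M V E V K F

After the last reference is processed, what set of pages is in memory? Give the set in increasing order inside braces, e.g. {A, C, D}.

V: miss, frames [V]
E: miss, frames [V, E]
V: hit
F: miss, frames [V, E, F]
V: hit
E: hit
F: hit
V: hit
M: miss, frames [V, E, F, M]
P: miss, evict V, frames [E, F, M, P]
V: miss, evict E, frames [F, M, P, V]
F: hit
M: hit
V: hit
E: miss, evict F, frames [M, P, V, E]
V: hit
K: miss, evict M, frames [P, V, E, K]
F: miss, evict P, frames [V, E, K, F]

{E, F, K, V}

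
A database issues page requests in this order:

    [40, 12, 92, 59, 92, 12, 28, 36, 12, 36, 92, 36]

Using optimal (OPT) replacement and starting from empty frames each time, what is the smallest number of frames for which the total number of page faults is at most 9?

2

f=1: 12 faults
f=2: 8 faults
f=3: 6 faults
f=4: 6 faults
f=5: 6 faults
f=6: 6 faults
Smallest f with faults ≤ 9 is 2.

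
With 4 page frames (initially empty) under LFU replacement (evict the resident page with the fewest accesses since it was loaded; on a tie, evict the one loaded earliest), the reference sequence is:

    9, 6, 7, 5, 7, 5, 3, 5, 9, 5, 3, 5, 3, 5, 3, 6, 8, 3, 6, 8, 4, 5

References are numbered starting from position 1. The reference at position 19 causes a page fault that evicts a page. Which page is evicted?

8

pos 1: 9 -> fault, frames [9]
pos 2: 6 -> fault, frames [9, 6]
pos 3: 7 -> fault, frames [9, 6, 7]
pos 4: 5 -> fault, frames [9, 6, 7, 5]
pos 5: 7 -> hit
pos 6: 5 -> hit
pos 7: 3 -> fault, evict 9, frames [6, 7, 5, 3]
pos 8: 5 -> hit
pos 9: 9 -> fault, evict 6, frames [7, 5, 3, 9]
pos 10: 5 -> hit
pos 11: 3 -> hit
pos 12: 5 -> hit
pos 13: 3 -> hit
pos 14: 5 -> hit
pos 15: 3 -> hit
pos 16: 6 -> fault, evict 9, frames [7, 5, 3, 6]
pos 17: 8 -> fault, evict 6, frames [7, 5, 3, 8]
pos 18: 3 -> hit
pos 19: 6 -> fault, evict 8, frames [7, 5, 3, 6]
At position 19, page 8 is evicted.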